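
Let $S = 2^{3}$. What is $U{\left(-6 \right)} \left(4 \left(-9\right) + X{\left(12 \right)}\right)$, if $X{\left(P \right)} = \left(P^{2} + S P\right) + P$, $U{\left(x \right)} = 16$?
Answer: $3456$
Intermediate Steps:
$S = 8$
$X{\left(P \right)} = P^{2} + 9 P$ ($X{\left(P \right)} = \left(P^{2} + 8 P\right) + P = P^{2} + 9 P$)
$U{\left(-6 \right)} \left(4 \left(-9\right) + X{\left(12 \right)}\right) = 16 \left(4 \left(-9\right) + 12 \left(9 + 12\right)\right) = 16 \left(-36 + 12 \cdot 21\right) = 16 \left(-36 + 252\right) = 16 \cdot 216 = 3456$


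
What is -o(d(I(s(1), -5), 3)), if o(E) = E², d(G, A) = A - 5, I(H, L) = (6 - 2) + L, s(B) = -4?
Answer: -4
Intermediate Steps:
I(H, L) = 4 + L
d(G, A) = -5 + A
-o(d(I(s(1), -5), 3)) = -(-5 + 3)² = -1*(-2)² = -1*4 = -4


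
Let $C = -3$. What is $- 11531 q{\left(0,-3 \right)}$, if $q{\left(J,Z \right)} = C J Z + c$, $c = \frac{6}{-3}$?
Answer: $23062$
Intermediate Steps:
$c = -2$ ($c = 6 \left(- \frac{1}{3}\right) = -2$)
$q{\left(J,Z \right)} = -2 - 3 J Z$ ($q{\left(J,Z \right)} = - 3 J Z - 2 = -2 - 3 J Z$)
$- 11531 q{\left(0,-3 \right)} = - 11531 \left(-2 - 0 \left(-3\right)\right) = - 11531 \left(-2 + 0\right) = \left(-11531\right) \left(-2\right) = 23062$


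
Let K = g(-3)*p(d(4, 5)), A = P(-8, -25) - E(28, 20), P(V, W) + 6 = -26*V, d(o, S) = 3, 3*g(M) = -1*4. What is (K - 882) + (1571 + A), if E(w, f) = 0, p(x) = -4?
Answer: 2689/3 ≈ 896.33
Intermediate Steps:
g(M) = -4/3 (g(M) = (-1*4)/3 = (1/3)*(-4) = -4/3)
P(V, W) = -6 - 26*V
A = 202 (A = (-6 - 26*(-8)) - 1*0 = (-6 + 208) + 0 = 202 + 0 = 202)
K = 16/3 (K = -4/3*(-4) = 16/3 ≈ 5.3333)
(K - 882) + (1571 + A) = (16/3 - 882) + (1571 + 202) = -2630/3 + 1773 = 2689/3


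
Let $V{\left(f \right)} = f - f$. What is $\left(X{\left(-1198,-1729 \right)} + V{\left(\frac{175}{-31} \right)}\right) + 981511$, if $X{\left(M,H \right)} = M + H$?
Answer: $978584$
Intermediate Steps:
$V{\left(f \right)} = 0$
$X{\left(M,H \right)} = H + M$
$\left(X{\left(-1198,-1729 \right)} + V{\left(\frac{175}{-31} \right)}\right) + 981511 = \left(\left(-1729 - 1198\right) + 0\right) + 981511 = \left(-2927 + 0\right) + 981511 = -2927 + 981511 = 978584$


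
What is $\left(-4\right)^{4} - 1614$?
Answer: $-1358$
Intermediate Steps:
$\left(-4\right)^{4} - 1614 = 256 - 1614 = -1358$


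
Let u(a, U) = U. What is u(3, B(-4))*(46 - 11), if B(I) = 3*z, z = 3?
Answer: 315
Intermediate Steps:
B(I) = 9 (B(I) = 3*3 = 9)
u(3, B(-4))*(46 - 11) = 9*(46 - 11) = 9*35 = 315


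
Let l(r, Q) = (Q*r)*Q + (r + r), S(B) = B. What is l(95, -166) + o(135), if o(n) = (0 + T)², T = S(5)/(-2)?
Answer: 10472065/4 ≈ 2.6180e+6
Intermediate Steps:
T = -5/2 (T = 5/(-2) = 5*(-½) = -5/2 ≈ -2.5000)
l(r, Q) = 2*r + r*Q² (l(r, Q) = r*Q² + 2*r = 2*r + r*Q²)
o(n) = 25/4 (o(n) = (0 - 5/2)² = (-5/2)² = 25/4)
l(95, -166) + o(135) = 95*(2 + (-166)²) + 25/4 = 95*(2 + 27556) + 25/4 = 95*27558 + 25/4 = 2618010 + 25/4 = 10472065/4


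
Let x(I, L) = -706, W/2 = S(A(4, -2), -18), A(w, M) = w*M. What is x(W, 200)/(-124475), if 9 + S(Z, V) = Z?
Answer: 706/124475 ≈ 0.0056718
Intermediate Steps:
A(w, M) = M*w
S(Z, V) = -9 + Z
W = -34 (W = 2*(-9 - 2*4) = 2*(-9 - 8) = 2*(-17) = -34)
x(W, 200)/(-124475) = -706/(-124475) = -706*(-1/124475) = 706/124475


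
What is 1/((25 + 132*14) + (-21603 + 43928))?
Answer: 1/24198 ≈ 4.1326e-5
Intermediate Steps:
1/((25 + 132*14) + (-21603 + 43928)) = 1/((25 + 1848) + 22325) = 1/(1873 + 22325) = 1/24198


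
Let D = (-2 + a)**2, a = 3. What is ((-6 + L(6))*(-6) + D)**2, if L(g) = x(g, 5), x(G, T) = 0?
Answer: 1369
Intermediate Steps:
L(g) = 0
D = 1 (D = (-2 + 3)**2 = 1**2 = 1)
((-6 + L(6))*(-6) + D)**2 = ((-6 + 0)*(-6) + 1)**2 = (-6*(-6) + 1)**2 = (36 + 1)**2 = 37**2 = 1369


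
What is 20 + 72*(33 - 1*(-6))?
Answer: 2828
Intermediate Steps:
20 + 72*(33 - 1*(-6)) = 20 + 72*(33 + 6) = 20 + 72*39 = 20 + 2808 = 2828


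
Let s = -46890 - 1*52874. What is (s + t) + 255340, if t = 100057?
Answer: 255633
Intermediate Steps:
s = -99764 (s = -46890 - 52874 = -99764)
(s + t) + 255340 = (-99764 + 100057) + 255340 = 293 + 255340 = 255633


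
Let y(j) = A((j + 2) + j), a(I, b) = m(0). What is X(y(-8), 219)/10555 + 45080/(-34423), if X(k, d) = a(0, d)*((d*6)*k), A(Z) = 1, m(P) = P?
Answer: -45080/34423 ≈ -1.3096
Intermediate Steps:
a(I, b) = 0
y(j) = 1
X(k, d) = 0 (X(k, d) = 0*((d*6)*k) = 0*((6*d)*k) = 0*(6*d*k) = 0)
X(y(-8), 219)/10555 + 45080/(-34423) = 0/10555 + 45080/(-34423) = 0*(1/10555) + 45080*(-1/34423) = 0 - 45080/34423 = -45080/34423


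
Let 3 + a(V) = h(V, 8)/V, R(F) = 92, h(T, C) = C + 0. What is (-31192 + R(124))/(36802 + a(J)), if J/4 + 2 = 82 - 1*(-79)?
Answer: -4944900/5851043 ≈ -0.84513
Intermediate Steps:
h(T, C) = C
J = 636 (J = -8 + 4*(82 - 1*(-79)) = -8 + 4*(82 + 79) = -8 + 4*161 = -8 + 644 = 636)
a(V) = -3 + 8/V
(-31192 + R(124))/(36802 + a(J)) = (-31192 + 92)/(36802 + (-3 + 8/636)) = -31100/(36802 + (-3 + 8*(1/636))) = -31100/(36802 + (-3 + 2/159)) = -31100/(36802 - 475/159) = -31100/5851043/159 = -31100*159/5851043 = -4944900/5851043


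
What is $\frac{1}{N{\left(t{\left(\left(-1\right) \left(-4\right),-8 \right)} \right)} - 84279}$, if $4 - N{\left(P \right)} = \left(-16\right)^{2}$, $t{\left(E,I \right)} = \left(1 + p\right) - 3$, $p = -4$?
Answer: $- \frac{1}{84531} \approx -1.183 \cdot 10^{-5}$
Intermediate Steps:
$t{\left(E,I \right)} = -6$ ($t{\left(E,I \right)} = \left(1 - 4\right) - 3 = -3 - 3 = -6$)
$N{\left(P \right)} = -252$ ($N{\left(P \right)} = 4 - \left(-16\right)^{2} = 4 - 256 = -252$)
$\frac{1}{N{\left(t{\left(\left(-1\right) \left(-4\right),-8 \right)} \right)} - 84279} = \frac{1}{-252 - 84279} = \frac{1}{-84531} = - \frac{1}{84531}$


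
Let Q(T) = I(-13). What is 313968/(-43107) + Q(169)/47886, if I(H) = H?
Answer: -5011744013/688073934 ≈ -7.2837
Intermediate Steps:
Q(T) = -13
313968/(-43107) + Q(169)/47886 = 313968/(-43107) - 13/47886 = 313968*(-1/43107) - 13*1/47886 = -104656/14369 - 13/47886 = -5011744013/688073934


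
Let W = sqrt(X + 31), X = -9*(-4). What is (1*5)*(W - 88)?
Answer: -440 + 5*sqrt(67) ≈ -399.07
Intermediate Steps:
X = 36
W = sqrt(67) (W = sqrt(36 + 31) = sqrt(67) ≈ 8.1853)
(1*5)*(W - 88) = (1*5)*(sqrt(67) - 88) = 5*(-88 + sqrt(67)) = -440 + 5*sqrt(67)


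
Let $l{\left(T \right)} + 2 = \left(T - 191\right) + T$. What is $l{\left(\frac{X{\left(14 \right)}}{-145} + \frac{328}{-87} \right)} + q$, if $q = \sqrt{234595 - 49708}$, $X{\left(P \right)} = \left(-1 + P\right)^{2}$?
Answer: $- \frac{88249}{435} + 3 \sqrt{20543} \approx 227.11$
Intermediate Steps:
$l{\left(T \right)} = -193 + 2 T$ ($l{\left(T \right)} = -2 + \left(\left(T - 191\right) + T\right) = -2 + \left(\left(-191 + T\right) + T\right) = -2 + \left(-191 + 2 T\right) = -193 + 2 T$)
$q = 3 \sqrt{20543}$ ($q = \sqrt{184887} = 3 \sqrt{20543} \approx 429.98$)
$l{\left(\frac{X{\left(14 \right)}}{-145} + \frac{328}{-87} \right)} + q = \left(-193 + 2 \left(\frac{\left(-1 + 14\right)^{2}}{-145} + \frac{328}{-87}\right)\right) + 3 \sqrt{20543} = \left(-193 + 2 \left(13^{2} \left(- \frac{1}{145}\right) + 328 \left(- \frac{1}{87}\right)\right)\right) + 3 \sqrt{20543} = \left(-193 + 2 \left(169 \left(- \frac{1}{145}\right) - \frac{328}{87}\right)\right) + 3 \sqrt{20543} = \left(-193 + 2 \left(- \frac{169}{145} - \frac{328}{87}\right)\right) + 3 \sqrt{20543} = \left(-193 + 2 \left(- \frac{2147}{435}\right)\right) + 3 \sqrt{20543} = \left(-193 - \frac{4294}{435}\right) + 3 \sqrt{20543} = - \frac{88249}{435} + 3 \sqrt{20543}$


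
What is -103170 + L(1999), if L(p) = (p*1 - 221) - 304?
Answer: -101696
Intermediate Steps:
L(p) = -525 + p (L(p) = (p - 221) - 304 = (-221 + p) - 304 = -525 + p)
-103170 + L(1999) = -103170 + (-525 + 1999) = -103170 + 1474 = -101696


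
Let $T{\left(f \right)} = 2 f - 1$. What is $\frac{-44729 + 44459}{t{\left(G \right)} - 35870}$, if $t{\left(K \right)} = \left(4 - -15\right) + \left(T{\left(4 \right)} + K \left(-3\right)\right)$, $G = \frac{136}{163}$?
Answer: $\frac{489}{64922} \approx 0.0075321$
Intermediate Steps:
$G = \frac{136}{163}$ ($G = 136 \cdot \frac{1}{163} = \frac{136}{163} \approx 0.83436$)
$T{\left(f \right)} = -1 + 2 f$
$t{\left(K \right)} = 26 - 3 K$ ($t{\left(K \right)} = \left(4 - -15\right) + \left(\left(-1 + 2 \cdot 4\right) + K \left(-3\right)\right) = \left(4 + 15\right) - \left(-7 + 3 K\right) = 19 - \left(-7 + 3 K\right) = 26 - 3 K$)
$\frac{-44729 + 44459}{t{\left(G \right)} - 35870} = \frac{-44729 + 44459}{\left(26 - \frac{408}{163}\right) - 35870} = - \frac{270}{\left(26 - \frac{408}{163}\right) - 35870} = - \frac{270}{\frac{3830}{163} - 35870} = - \frac{270}{- \frac{5842980}{163}} = \left(-270\right) \left(- \frac{163}{5842980}\right) = \frac{489}{64922}$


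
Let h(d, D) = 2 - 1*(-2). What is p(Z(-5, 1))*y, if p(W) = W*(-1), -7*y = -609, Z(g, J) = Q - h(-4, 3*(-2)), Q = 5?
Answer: -87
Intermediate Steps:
h(d, D) = 4 (h(d, D) = 2 + 2 = 4)
Z(g, J) = 1 (Z(g, J) = 5 - 1*4 = 5 - 4 = 1)
y = 87 (y = -⅐*(-609) = 87)
p(W) = -W
p(Z(-5, 1))*y = -1*1*87 = -1*87 = -87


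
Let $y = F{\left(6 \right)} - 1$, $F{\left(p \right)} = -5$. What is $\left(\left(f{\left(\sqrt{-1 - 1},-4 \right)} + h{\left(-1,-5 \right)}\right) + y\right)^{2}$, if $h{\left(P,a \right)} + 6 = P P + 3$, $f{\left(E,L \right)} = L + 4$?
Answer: $64$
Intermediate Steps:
$y = -6$ ($y = -5 - 1 = -6$)
$f{\left(E,L \right)} = 4 + L$
$h{\left(P,a \right)} = -3 + P^{2}$ ($h{\left(P,a \right)} = -6 + \left(P P + 3\right) = -6 + \left(P^{2} + 3\right) = -6 + \left(3 + P^{2}\right) = -3 + P^{2}$)
$\left(\left(f{\left(\sqrt{-1 - 1},-4 \right)} + h{\left(-1,-5 \right)}\right) + y\right)^{2} = \left(\left(\left(4 - 4\right) - \left(3 - \left(-1\right)^{2}\right)\right) - 6\right)^{2} = \left(\left(0 + \left(-3 + 1\right)\right) - 6\right)^{2} = \left(\left(0 - 2\right) - 6\right)^{2} = \left(-2 - 6\right)^{2} = \left(-8\right)^{2} = 64$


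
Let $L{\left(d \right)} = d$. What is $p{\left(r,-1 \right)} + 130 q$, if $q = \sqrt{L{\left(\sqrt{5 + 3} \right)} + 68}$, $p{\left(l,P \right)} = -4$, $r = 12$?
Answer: $-4 + 130 \sqrt{68 + 2 \sqrt{2}} \approx 1090.1$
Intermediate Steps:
$q = \sqrt{68 + 2 \sqrt{2}}$ ($q = \sqrt{\sqrt{5 + 3} + 68} = \sqrt{\sqrt{8} + 68} = \sqrt{2 \sqrt{2} + 68} = \sqrt{68 + 2 \sqrt{2}} \approx 8.416$)
$p{\left(r,-1 \right)} + 130 q = -4 + 130 \sqrt{68 + 2 \sqrt{2}}$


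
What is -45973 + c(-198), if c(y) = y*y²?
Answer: -7808365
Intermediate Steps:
c(y) = y³
-45973 + c(-198) = -45973 + (-198)³ = -45973 - 7762392 = -7808365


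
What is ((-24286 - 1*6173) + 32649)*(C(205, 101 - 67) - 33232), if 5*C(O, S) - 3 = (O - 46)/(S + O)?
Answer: -17393577432/239 ≈ -7.2776e+7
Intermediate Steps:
C(O, S) = ⅗ + (-46 + O)/(5*(O + S)) (C(O, S) = ⅗ + ((O - 46)/(S + O))/5 = ⅗ + ((-46 + O)/(O + S))/5 = ⅗ + (-46 + O)/(5*(O + S)))
((-24286 - 1*6173) + 32649)*(C(205, 101 - 67) - 33232) = ((-24286 - 1*6173) + 32649)*((-46 + 3*(101 - 67) + 4*205)/(5*(205 + (101 - 67))) - 33232) = ((-24286 - 6173) + 32649)*((-46 + 3*34 + 820)/(5*(205 + 34)) - 33232) = (-30459 + 32649)*((⅕)*(-46 + 102 + 820)/239 - 33232) = 2190*((⅕)*(1/239)*876 - 33232) = 2190*(876/1195 - 33232) = 2190*(-39711364/1195) = -17393577432/239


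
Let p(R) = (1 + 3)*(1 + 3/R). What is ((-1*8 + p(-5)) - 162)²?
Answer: 708964/25 ≈ 28359.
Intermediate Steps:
p(R) = 4 + 12/R (p(R) = 4*(1 + 3/R) = 4 + 12/R)
((-1*8 + p(-5)) - 162)² = ((-1*8 + (4 + 12/(-5))) - 162)² = ((-8 + (4 + 12*(-⅕))) - 162)² = ((-8 + (4 - 12/5)) - 162)² = ((-8 + 8/5) - 162)² = (-32/5 - 162)² = (-842/5)² = 708964/25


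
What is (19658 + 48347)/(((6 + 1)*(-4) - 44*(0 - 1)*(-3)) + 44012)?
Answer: 68005/43852 ≈ 1.5508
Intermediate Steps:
(19658 + 48347)/(((6 + 1)*(-4) - 44*(0 - 1)*(-3)) + 44012) = 68005/((7*(-4) - (-44)*(-3)) + 44012) = 68005/((-28 - 44*3) + 44012) = 68005/((-28 - 132) + 44012) = 68005/(-160 + 44012) = 68005/43852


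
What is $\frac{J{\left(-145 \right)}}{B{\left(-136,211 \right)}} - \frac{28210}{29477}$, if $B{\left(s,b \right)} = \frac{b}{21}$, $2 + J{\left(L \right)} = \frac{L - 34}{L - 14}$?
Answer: $- \frac{49164793}{47091613} \approx -1.044$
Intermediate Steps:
$J{\left(L \right)} = -2 + \frac{-34 + L}{-14 + L}$ ($J{\left(L \right)} = -2 + \frac{L - 34}{L - 14} = -2 + \frac{-34 + L}{-14 + L}$)
$B{\left(s,b \right)} = \frac{b}{21}$ ($B{\left(s,b \right)} = b \frac{1}{21} = \frac{b}{21}$)
$\frac{J{\left(-145 \right)}}{B{\left(-136,211 \right)}} - \frac{28210}{29477} = \frac{\frac{1}{-14 - 145} \left(-6 - -145\right)}{\frac{1}{21} \cdot 211} - \frac{28210}{29477} = \frac{\frac{1}{-159} \left(-6 + 145\right)}{\frac{211}{21}} - \frac{4030}{4211} = \left(- \frac{1}{159}\right) 139 \cdot \frac{21}{211} - \frac{4030}{4211} = \left(- \frac{139}{159}\right) \frac{21}{211} - \frac{4030}{4211} = - \frac{973}{11183} - \frac{4030}{4211} = - \frac{49164793}{47091613}$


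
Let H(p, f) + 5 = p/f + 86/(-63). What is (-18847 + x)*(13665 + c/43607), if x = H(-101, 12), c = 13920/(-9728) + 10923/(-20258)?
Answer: -969051249238895511629/3759710419136 ≈ -2.5775e+8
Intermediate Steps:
H(p, f) = -401/63 + p/f (H(p, f) = -5 + (p/f + 86/(-63)) = -5 + (p/f + 86*(-1/63)) = -5 + (p/f - 86/63) = -5 + (-86/63 + p/f) = -401/63 + p/f)
c = -6066411/3079216 (c = 13920*(-1/9728) + 10923*(-1/20258) = -435/304 - 10923/20258 = -6066411/3079216 ≈ -1.9701)
x = -3725/252 (x = -401/63 - 101/12 = -3725/252 ≈ -14.782)
(-18847 + x)*(13665 + c/43607) = (-18847 - 3725/252)*(13665 - 6066411/3079216/43607) = -4753169*(13665 - 6066411/3079216*1/43607)/252 = -4753169*(13665 - 6066411/134275372112)/252 = -4753169/252*1834872953844069/134275372112 = -969051249238895511629/3759710419136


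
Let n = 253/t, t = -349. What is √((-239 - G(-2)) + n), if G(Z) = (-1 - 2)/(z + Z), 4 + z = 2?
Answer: I*√117160347/698 ≈ 15.507*I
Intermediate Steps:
z = -2 (z = -4 + 2 = -2)
G(Z) = -3/(-2 + Z) (G(Z) = (-1 - 2)/(-2 + Z) = -3/(-2 + Z))
n = -253/349 (n = 253/(-349) = 253*(-1/349) = -253/349 ≈ -0.72493)
√((-239 - G(-2)) + n) = √((-239 - (-3)/(-2 - 2)) - 253/349) = √((-239 - (-3)/(-4)) - 253/349) = √((-239 - (-3)*(-1)/4) - 253/349) = √((-239 - 1*¾) - 253/349) = √((-239 - ¾) - 253/349) = √(-959/4 - 253/349) = √(-335703/1396) = I*√117160347/698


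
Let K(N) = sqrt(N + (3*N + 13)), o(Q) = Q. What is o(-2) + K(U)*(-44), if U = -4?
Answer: -2 - 44*I*sqrt(3) ≈ -2.0 - 76.21*I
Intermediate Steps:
K(N) = sqrt(13 + 4*N) (K(N) = sqrt(N + (13 + 3*N)) = sqrt(13 + 4*N))
o(-2) + K(U)*(-44) = -2 + sqrt(13 + 4*(-4))*(-44) = -2 + sqrt(13 - 16)*(-44) = -2 + sqrt(-3)*(-44) = -2 + (I*sqrt(3))*(-44) = -2 - 44*I*sqrt(3)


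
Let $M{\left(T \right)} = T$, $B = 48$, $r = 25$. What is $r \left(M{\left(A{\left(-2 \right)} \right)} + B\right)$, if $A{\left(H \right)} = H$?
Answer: $1150$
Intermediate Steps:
$r \left(M{\left(A{\left(-2 \right)} \right)} + B\right) = 25 \left(-2 + 48\right) = 25 \cdot 46 = 1150$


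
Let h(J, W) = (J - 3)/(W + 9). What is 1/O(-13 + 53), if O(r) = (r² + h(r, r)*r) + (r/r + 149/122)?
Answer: 5978/9758639 ≈ 0.00061259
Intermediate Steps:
h(J, W) = (-3 + J)/(9 + W)
O(r) = 271/122 + r² + r*(-3 + r)/(9 + r) (O(r) = (r² + ((-3 + r)/(9 + r))*r) + (r/r + 149/122) = (r² + r*(-3 + r)/(9 + r)) + (1 + 149*(1/122)) = (r² + r*(-3 + r)/(9 + r)) + (1 + 149/122) = (r² + r*(-3 + r)/(9 + r)) + 271/122 = 271/122 + r² + r*(-3 + r)/(9 + r))
1/O(-13 + 53) = 1/((2439 - 95*(-13 + 53) + 122*(-13 + 53)³ + 1220*(-13 + 53)²)/(122*(9 + (-13 + 53)))) = 1/((2439 - 95*40 + 122*40³ + 1220*40²)/(122*(9 + 40))) = 1/((1/122)*(2439 - 3800 + 122*64000 + 1220*1600)/49) = 1/((1/122)*(1/49)*(2439 - 3800 + 7808000 + 1952000)) = 1/((1/122)*(1/49)*9758639) = 1/(9758639/5978) = 5978/9758639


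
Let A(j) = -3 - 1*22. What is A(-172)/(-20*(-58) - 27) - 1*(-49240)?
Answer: 55788895/1133 ≈ 49240.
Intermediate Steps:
A(j) = -25 (A(j) = -3 - 22 = -25)
A(-172)/(-20*(-58) - 27) - 1*(-49240) = -25/(-20*(-58) - 27) - 1*(-49240) = -25/(1160 - 27) + 49240 = -25/1133 + 49240 = 55788895/1133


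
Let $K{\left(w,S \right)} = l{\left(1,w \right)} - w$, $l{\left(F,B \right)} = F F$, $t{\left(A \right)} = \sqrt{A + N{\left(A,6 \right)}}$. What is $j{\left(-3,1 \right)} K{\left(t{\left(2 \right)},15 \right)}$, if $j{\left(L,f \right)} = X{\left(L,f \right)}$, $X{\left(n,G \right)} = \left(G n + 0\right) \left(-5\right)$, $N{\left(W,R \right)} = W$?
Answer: $-15$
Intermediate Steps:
$X{\left(n,G \right)} = - 5 G n$ ($X{\left(n,G \right)} = G n \left(-5\right) = - 5 G n$)
$t{\left(A \right)} = \sqrt{2} \sqrt{A}$ ($t{\left(A \right)} = \sqrt{A + A} = \sqrt{2 A} = \sqrt{2} \sqrt{A}$)
$l{\left(F,B \right)} = F^{2}$
$j{\left(L,f \right)} = - 5 L f$ ($j{\left(L,f \right)} = - 5 f L = - 5 L f$)
$K{\left(w,S \right)} = 1 - w$ ($K{\left(w,S \right)} = 1^{2} - w = 1 - w$)
$j{\left(-3,1 \right)} K{\left(t{\left(2 \right)},15 \right)} = \left(-5\right) \left(-3\right) 1 \left(1 - \sqrt{2} \sqrt{2}\right) = 15 \left(1 - 2\right) = 15 \left(-1\right) = -15$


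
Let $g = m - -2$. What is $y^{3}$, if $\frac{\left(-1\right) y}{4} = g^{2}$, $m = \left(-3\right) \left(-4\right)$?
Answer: $-481890304$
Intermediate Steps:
$m = 12$
$g = 14$ ($g = 12 - -2 = 12 + 2 = 14$)
$y = -784$ ($y = - 4 \cdot 14^{2} = \left(-4\right) 196 = -784$)
$y^{3} = \left(-784\right)^{3} = -481890304$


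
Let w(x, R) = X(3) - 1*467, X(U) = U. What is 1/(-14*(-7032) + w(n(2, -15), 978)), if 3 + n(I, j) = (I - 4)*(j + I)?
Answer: 1/97984 ≈ 1.0206e-5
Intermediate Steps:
n(I, j) = -3 + (-4 + I)*(I + j) (n(I, j) = -3 + (I - 4)*(j + I) = -3 + (-4 + I)*(I + j))
w(x, R) = -464 (w(x, R) = 3 - 1*467 = 3 - 467 = -464)
1/(-14*(-7032) + w(n(2, -15), 978)) = 1/(-14*(-7032) - 464) = 1/(98448 - 464) = 1/97984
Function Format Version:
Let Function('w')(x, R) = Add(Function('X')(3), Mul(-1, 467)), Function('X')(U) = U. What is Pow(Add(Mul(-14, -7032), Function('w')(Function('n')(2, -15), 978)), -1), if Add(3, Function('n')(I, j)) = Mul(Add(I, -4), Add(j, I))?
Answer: Rational(1, 97984) ≈ 1.0206e-5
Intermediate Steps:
Function('n')(I, j) = Add(-3, Mul(Add(-4, I), Add(I, j))) (Function('n')(I, j) = Add(-3, Mul(Add(I, -4), Add(j, I))) = Add(-3, Mul(Add(-4, I), Add(I, j))))
Function('w')(x, R) = -464 (Function('w')(x, R) = Add(3, Mul(-1, 467)) = Add(3, -467) = -464)
Pow(Add(Mul(-14, -7032), Function('w')(Function('n')(2, -15), 978)), -1) = Pow(Add(Mul(-14, -7032), -464), -1) = Pow(Add(98448, -464), -1) = Pow(97984, -1) = Rational(1, 97984)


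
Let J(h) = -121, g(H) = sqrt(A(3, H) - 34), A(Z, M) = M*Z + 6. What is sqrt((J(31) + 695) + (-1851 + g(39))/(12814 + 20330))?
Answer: sqrt(157622962230 + 8286*sqrt(89))/16572 ≈ 23.957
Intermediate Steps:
A(Z, M) = 6 + M*Z
g(H) = sqrt(-28 + 3*H) (g(H) = sqrt((6 + H*3) - 34) = sqrt((6 + 3*H) - 34) = sqrt(-28 + 3*H))
sqrt((J(31) + 695) + (-1851 + g(39))/(12814 + 20330)) = sqrt((-121 + 695) + (-1851 + sqrt(-28 + 3*39))/(12814 + 20330)) = sqrt(574 + (-1851 + sqrt(-28 + 117))/33144) = sqrt(574 + (-1851 + sqrt(89))*(1/33144)) = sqrt(574 + (-617/11048 + sqrt(89)/33144)) = sqrt(6340935/11048 + sqrt(89)/33144)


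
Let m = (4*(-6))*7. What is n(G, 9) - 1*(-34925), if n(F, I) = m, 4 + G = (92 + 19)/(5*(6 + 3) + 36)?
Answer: 34757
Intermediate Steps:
G = -71/27 (G = -4 + (92 + 19)/(5*(6 + 3) + 36) = -4 + 111/(5*9 + 36) = -4 + 111/(45 + 36) = -4 + 111/81 = -4 + 111*(1/81) = -4 + 37/27 = -71/27 ≈ -2.6296)
m = -168 (m = -24*7 = -168)
n(F, I) = -168
n(G, 9) - 1*(-34925) = -168 - 1*(-34925) = -168 + 34925 = 34757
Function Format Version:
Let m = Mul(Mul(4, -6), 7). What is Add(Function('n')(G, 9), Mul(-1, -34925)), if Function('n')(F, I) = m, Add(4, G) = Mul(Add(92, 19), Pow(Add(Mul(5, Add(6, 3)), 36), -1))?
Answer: 34757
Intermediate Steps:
G = Rational(-71, 27) (G = Add(-4, Mul(Add(92, 19), Pow(Add(Mul(5, Add(6, 3)), 36), -1))) = Add(-4, Mul(111, Pow(Add(Mul(5, 9), 36), -1))) = Add(-4, Mul(111, Pow(Add(45, 36), -1))) = Add(-4, Mul(111, Pow(81, -1))) = Add(-4, Mul(111, Rational(1, 81))) = Add(-4, Rational(37, 27)) = Rational(-71, 27) ≈ -2.6296)
m = -168 (m = Mul(-24, 7) = -168)
Function('n')(F, I) = -168
Add(Function('n')(G, 9), Mul(-1, -34925)) = Add(-168, Mul(-1, -34925)) = Add(-168, 34925) = 34757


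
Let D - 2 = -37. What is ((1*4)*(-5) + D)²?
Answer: 3025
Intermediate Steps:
D = -35 (D = 2 - 37 = -35)
((1*4)*(-5) + D)² = ((1*4)*(-5) - 35)² = (4*(-5) - 35)² = (-20 - 35)² = (-55)² = 3025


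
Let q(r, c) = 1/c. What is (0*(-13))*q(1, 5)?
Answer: 0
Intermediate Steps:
(0*(-13))*q(1, 5) = (0*(-13))/5 = 0*(1/5) = 0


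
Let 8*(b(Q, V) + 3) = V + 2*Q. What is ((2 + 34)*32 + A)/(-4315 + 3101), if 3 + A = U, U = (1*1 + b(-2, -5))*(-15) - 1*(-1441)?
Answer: -21095/9712 ≈ -2.1721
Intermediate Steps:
b(Q, V) = -3 + Q/4 + V/8 (b(Q, V) = -3 + (V + 2*Q)/8 = -3 + (Q/4 + V/8) = -3 + Q/4 + V/8)
U = 11903/8 (U = (1*1 + (-3 + (¼)*(-2) + (⅛)*(-5)))*(-15) - 1*(-1441) = (1 + (-3 - ½ - 5/8))*(-15) + 1441 = (1 - 33/8)*(-15) + 1441 = -25/8*(-15) + 1441 = 375/8 + 1441 = 11903/8 ≈ 1487.9)
A = 11879/8 (A = -3 + 11903/8 = 11879/8 ≈ 1484.9)
((2 + 34)*32 + A)/(-4315 + 3101) = ((2 + 34)*32 + 11879/8)/(-4315 + 3101) = (36*32 + 11879/8)/(-1214) = (1152 + 11879/8)*(-1/1214) = (21095/8)*(-1/1214) = -21095/9712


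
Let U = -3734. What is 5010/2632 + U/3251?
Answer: 3229811/4278316 ≈ 0.75493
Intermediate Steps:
5010/2632 + U/3251 = 5010/2632 - 3734/3251 = 5010*(1/2632) - 3734*1/3251 = 2505/1316 - 3734/3251 = 3229811/4278316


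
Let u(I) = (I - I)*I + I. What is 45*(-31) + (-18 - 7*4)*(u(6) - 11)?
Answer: -1165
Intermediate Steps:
u(I) = I (u(I) = 0*I + I = 0 + I = I)
45*(-31) + (-18 - 7*4)*(u(6) - 11) = 45*(-31) + (-18 - 7*4)*(6 - 11) = -1395 + (-18 - 28)*(-5) = -1395 - 46*(-5) = -1395 + 230 = -1165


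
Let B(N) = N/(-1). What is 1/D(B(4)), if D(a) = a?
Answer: -1/4 ≈ -0.25000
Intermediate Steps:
B(N) = -N (B(N) = N*(-1) = -N)
1/D(B(4)) = 1/(-1*4) = 1/(-4) = -1/4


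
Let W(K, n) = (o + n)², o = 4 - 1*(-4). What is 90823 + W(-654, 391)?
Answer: 250024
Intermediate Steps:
o = 8 (o = 4 + 4 = 8)
W(K, n) = (8 + n)²
90823 + W(-654, 391) = 90823 + (8 + 391)² = 90823 + 399² = 90823 + 159201 = 250024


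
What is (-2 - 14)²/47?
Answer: 256/47 ≈ 5.4468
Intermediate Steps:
(-2 - 14)²/47 = (-16)²*(1/47) = 256*(1/47) = 256/47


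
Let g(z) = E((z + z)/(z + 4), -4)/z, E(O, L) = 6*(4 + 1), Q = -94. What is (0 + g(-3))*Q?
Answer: 940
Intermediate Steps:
E(O, L) = 30 (E(O, L) = 6*5 = 30)
g(z) = 30/z
(0 + g(-3))*Q = (0 + 30/(-3))*(-94) = (0 + 30*(-1/3))*(-94) = (0 - 10)*(-94) = -10*(-94) = 940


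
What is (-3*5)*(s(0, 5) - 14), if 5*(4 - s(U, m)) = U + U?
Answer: 150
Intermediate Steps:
s(U, m) = 4 - 2*U/5 (s(U, m) = 4 - (U + U)/5 = 4 - 2*U/5)
(-3*5)*(s(0, 5) - 14) = (-3*5)*((4 - 2/5*0) - 14) = -15*((4 + 0) - 14) = -15*(4 - 14) = -15*(-10) = 150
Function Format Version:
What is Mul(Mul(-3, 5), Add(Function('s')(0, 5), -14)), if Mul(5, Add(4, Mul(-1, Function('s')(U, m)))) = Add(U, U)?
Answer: 150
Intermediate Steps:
Function('s')(U, m) = Add(4, Mul(Rational(-2, 5), U)) (Function('s')(U, m) = Add(4, Mul(Rational(-1, 5), Add(U, U))) = Add(4, Mul(Rational(-1, 5), Mul(2, U))) = Add(4, Mul(Rational(-2, 5), U)))
Mul(Mul(-3, 5), Add(Function('s')(0, 5), -14)) = Mul(Mul(-3, 5), Add(Add(4, Mul(Rational(-2, 5), 0)), -14)) = Mul(-15, Add(Add(4, 0), -14)) = Mul(-15, Add(4, -14)) = Mul(-15, -10) = 150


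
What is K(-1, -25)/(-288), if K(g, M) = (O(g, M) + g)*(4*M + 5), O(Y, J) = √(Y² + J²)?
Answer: -95/288 + 95*√626/288 ≈ 7.9233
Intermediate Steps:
O(Y, J) = √(J² + Y²)
K(g, M) = (5 + 4*M)*(g + √(M² + g²)) (K(g, M) = (√(M² + g²) + g)*(4*M + 5) = (g + √(M² + g²))*(5 + 4*M) = (5 + 4*M)*(g + √(M² + g²)))
K(-1, -25)/(-288) = (5*(-1) + 5*√((-25)² + (-1)²) + 4*(-25)*(-1) + 4*(-25)*√((-25)² + (-1)²))/(-288) = (-5 + 5*√(625 + 1) + 100 + 4*(-25)*√(625 + 1))*(-1/288) = (-5 + 5*√626 + 100 + 4*(-25)*√626)*(-1/288) = (-5 + 5*√626 + 100 - 100*√626)*(-1/288) = (95 - 95*√626)*(-1/288) = -95/288 + 95*√626/288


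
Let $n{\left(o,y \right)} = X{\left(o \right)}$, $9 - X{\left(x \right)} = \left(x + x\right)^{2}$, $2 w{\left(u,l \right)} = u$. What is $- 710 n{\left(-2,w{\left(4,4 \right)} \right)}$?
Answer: $4970$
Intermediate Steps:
$w{\left(u,l \right)} = \frac{u}{2}$
$X{\left(x \right)} = 9 - 4 x^{2}$ ($X{\left(x \right)} = 9 - \left(x + x\right)^{2} = 9 - \left(2 x\right)^{2} = 9 - 4 x^{2}$)
$n{\left(o,y \right)} = 9 - 4 o^{2}$
$- 710 n{\left(-2,w{\left(4,4 \right)} \right)} = - 710 \left(9 - 4 \left(-2\right)^{2}\right) = - 710 \left(9 - 16\right) = \left(-710\right) \left(-7\right) = 4970$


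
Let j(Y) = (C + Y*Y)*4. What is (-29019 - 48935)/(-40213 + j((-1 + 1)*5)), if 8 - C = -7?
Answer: 77954/40153 ≈ 1.9414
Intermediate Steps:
C = 15 (C = 8 - 1*(-7) = 8 + 7 = 15)
j(Y) = 60 + 4*Y**2 (j(Y) = (15 + Y*Y)*4 = (15 + Y**2)*4 = 60 + 4*Y**2)
(-29019 - 48935)/(-40213 + j((-1 + 1)*5)) = (-29019 - 48935)/(-40213 + (60 + 4*((-1 + 1)*5)**2)) = -77954/(-40213 + (60 + 4*(0*5)**2)) = -77954/(-40213 + (60 + 4*0**2)) = -77954/(-40213 + (60 + 4*0)) = -77954/(-40213 + (60 + 0)) = -77954/(-40213 + 60) = -77954/(-40153) = -77954*(-1/40153) = 77954/40153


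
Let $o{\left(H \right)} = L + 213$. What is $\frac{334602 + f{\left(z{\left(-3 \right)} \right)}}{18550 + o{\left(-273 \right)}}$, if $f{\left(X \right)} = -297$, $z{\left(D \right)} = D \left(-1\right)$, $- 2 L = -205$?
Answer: $\frac{222870}{12577} \approx 17.72$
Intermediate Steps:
$L = \frac{205}{2}$ ($L = \left(- \frac{1}{2}\right) \left(-205\right) = \frac{205}{2} \approx 102.5$)
$z{\left(D \right)} = - D$
$o{\left(H \right)} = \frac{631}{2}$ ($o{\left(H \right)} = \frac{205}{2} + 213 = \frac{631}{2}$)
$\frac{334602 + f{\left(z{\left(-3 \right)} \right)}}{18550 + o{\left(-273 \right)}} = \frac{334602 - 297}{18550 + \frac{631}{2}} = \frac{334305}{\frac{37731}{2}} = 334305 \cdot \frac{2}{37731} = \frac{222870}{12577}$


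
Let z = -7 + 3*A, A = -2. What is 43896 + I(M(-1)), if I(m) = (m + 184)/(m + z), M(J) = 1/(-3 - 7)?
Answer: 5748537/131 ≈ 43882.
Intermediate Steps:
z = -13 (z = -7 + 3*(-2) = -7 - 6 = -13)
M(J) = -⅒ (M(J) = 1/(-10) = -⅒)
I(m) = (184 + m)/(-13 + m) (I(m) = (m + 184)/(m - 13) = (184 + m)/(-13 + m))
43896 + I(M(-1)) = 43896 + (184 - ⅒)/(-13 - ⅒) = 43896 + (1839/10)/(-131/10) = 43896 - 10/131*1839/10 = 43896 - 1839/131 = 5748537/131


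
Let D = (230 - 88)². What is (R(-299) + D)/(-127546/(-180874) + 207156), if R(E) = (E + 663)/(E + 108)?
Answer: 69653853904/715662902099 ≈ 0.097328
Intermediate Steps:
D = 20164 (D = 142² = 20164)
R(E) = (663 + E)/(108 + E)
(R(-299) + D)/(-127546/(-180874) + 207156) = ((663 - 299)/(108 - 299) + 20164)/(-127546/(-180874) + 207156) = (364/(-191) + 20164)/(-127546*(-1/180874) + 207156) = (-1/191*364 + 20164)/(63773/90437 + 207156) = (-364/191 + 20164)/(18734630945/90437) = (3850960/191)*(90437/18734630945) = 69653853904/715662902099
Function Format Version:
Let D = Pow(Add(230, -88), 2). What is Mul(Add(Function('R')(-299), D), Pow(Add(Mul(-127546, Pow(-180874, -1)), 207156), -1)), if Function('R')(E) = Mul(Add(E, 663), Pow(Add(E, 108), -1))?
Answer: Rational(69653853904, 715662902099) ≈ 0.097328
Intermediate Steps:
D = 20164 (D = Pow(142, 2) = 20164)
Function('R')(E) = Mul(Pow(Add(108, E), -1), Add(663, E)) (Function('R')(E) = Mul(Add(663, E), Pow(Add(108, E), -1)) = Mul(Pow(Add(108, E), -1), Add(663, E)))
Mul(Add(Function('R')(-299), D), Pow(Add(Mul(-127546, Pow(-180874, -1)), 207156), -1)) = Mul(Add(Mul(Pow(Add(108, -299), -1), Add(663, -299)), 20164), Pow(Add(Mul(-127546, Pow(-180874, -1)), 207156), -1)) = Mul(Add(Mul(Pow(-191, -1), 364), 20164), Pow(Add(Mul(-127546, Rational(-1, 180874)), 207156), -1)) = Mul(Add(Mul(Rational(-1, 191), 364), 20164), Pow(Add(Rational(63773, 90437), 207156), -1)) = Mul(Add(Rational(-364, 191), 20164), Pow(Rational(18734630945, 90437), -1)) = Mul(Rational(3850960, 191), Rational(90437, 18734630945)) = Rational(69653853904, 715662902099)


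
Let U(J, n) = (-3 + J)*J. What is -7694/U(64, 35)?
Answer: -3847/1952 ≈ -1.9708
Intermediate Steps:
U(J, n) = J*(-3 + J)
-7694/U(64, 35) = -7694*1/(64*(-3 + 64)) = -7694/(64*61) = -7694/3904 = -7694*1/3904 = -3847/1952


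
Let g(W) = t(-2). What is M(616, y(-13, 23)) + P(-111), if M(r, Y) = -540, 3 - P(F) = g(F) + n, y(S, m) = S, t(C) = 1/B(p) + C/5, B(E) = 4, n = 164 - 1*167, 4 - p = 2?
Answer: -10677/20 ≈ -533.85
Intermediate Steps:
p = 2 (p = 4 - 1*2 = 4 - 2 = 2)
n = -3 (n = 164 - 167 = -3)
t(C) = ¼ + C/5 (t(C) = 1/4 + C/5 = 1*(¼) + C*(⅕) = ¼ + C/5)
g(W) = -3/20 (g(W) = ¼ + (⅕)*(-2) = ¼ - ⅖ = -3/20)
P(F) = 123/20 (P(F) = 3 - (-3/20 - 3) = 3 - 1*(-63/20) = 3 + 63/20 = 123/20)
M(616, y(-13, 23)) + P(-111) = -540 + 123/20 = -10677/20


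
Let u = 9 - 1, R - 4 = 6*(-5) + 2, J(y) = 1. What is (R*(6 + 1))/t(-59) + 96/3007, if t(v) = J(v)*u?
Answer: -63051/3007 ≈ -20.968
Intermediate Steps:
R = -24 (R = 4 + (6*(-5) + 2) = 4 + (-30 + 2) = 4 - 28 = -24)
u = 8
t(v) = 8 (t(v) = 1*8 = 8)
(R*(6 + 1))/t(-59) + 96/3007 = -24*(6 + 1)/8 + 96/3007 = -24*7*(⅛) + 96*(1/3007) = -168*⅛ + 96/3007 = -21 + 96/3007 = -63051/3007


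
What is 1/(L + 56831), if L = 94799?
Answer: 1/151630 ≈ 6.5950e-6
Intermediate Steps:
1/(L + 56831) = 1/(94799 + 56831) = 1/151630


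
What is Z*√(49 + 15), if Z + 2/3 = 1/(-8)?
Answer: -19/3 ≈ -6.3333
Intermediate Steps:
Z = -19/24 (Z = -⅔ + 1/(-8) = -⅔ - ⅛ = -19/24 ≈ -0.79167)
Z*√(49 + 15) = -19*√(49 + 15)/24 = -19*√64/24 = -19/24*8 = -19/3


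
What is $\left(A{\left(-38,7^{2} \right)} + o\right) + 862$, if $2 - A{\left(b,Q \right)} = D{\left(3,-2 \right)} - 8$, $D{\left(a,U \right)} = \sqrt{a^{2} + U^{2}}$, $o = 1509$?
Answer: $2381 - \sqrt{13} \approx 2377.4$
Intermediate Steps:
$D{\left(a,U \right)} = \sqrt{U^{2} + a^{2}}$
$A{\left(b,Q \right)} = 10 - \sqrt{13}$ ($A{\left(b,Q \right)} = 2 - \left(\sqrt{\left(-2\right)^{2} + 3^{2}} - 8\right) = 2 - \left(\sqrt{4 + 9} - 8\right) = 2 - \left(\sqrt{13} - 8\right) = 2 - \left(-8 + \sqrt{13}\right) = 2 + \left(8 - \sqrt{13}\right) = 10 - \sqrt{13}$)
$\left(A{\left(-38,7^{2} \right)} + o\right) + 862 = \left(\left(10 - \sqrt{13}\right) + 1509\right) + 862 = \left(1519 - \sqrt{13}\right) + 862 = 2381 - \sqrt{13}$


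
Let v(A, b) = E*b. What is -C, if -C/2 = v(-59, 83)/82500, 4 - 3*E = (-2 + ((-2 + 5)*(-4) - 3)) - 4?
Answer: 83/4950 ≈ 0.016768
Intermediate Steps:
E = 25/3 (E = 4/3 - ((-2 + ((-2 + 5)*(-4) - 3)) - 4)/3 = 4/3 - ((-2 + (3*(-4) - 3)) - 4)/3 = 4/3 - ((-2 + (-12 - 3)) - 4)/3 = 4/3 - ((-2 - 15) - 4)/3 = 4/3 - (-17 - 4)/3 = 4/3 - 1/3*(-21) = 4/3 + 7 = 25/3 ≈ 8.3333)
v(A, b) = 25*b/3
C = -83/4950 (C = -2*(25/3)*83/82500 = -4150/(3*82500) = -2*83/9900 = -83/4950 ≈ -0.016768)
-C = -1*(-83/4950) = 83/4950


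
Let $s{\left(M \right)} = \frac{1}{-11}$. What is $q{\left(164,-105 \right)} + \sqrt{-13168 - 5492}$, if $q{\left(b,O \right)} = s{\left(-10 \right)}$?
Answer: $- \frac{1}{11} + 2 i \sqrt{4665} \approx -0.090909 + 136.6 i$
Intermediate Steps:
$s{\left(M \right)} = - \frac{1}{11}$
$q{\left(b,O \right)} = - \frac{1}{11}$
$q{\left(164,-105 \right)} + \sqrt{-13168 - 5492} = - \frac{1}{11} + \sqrt{-13168 - 5492} = - \frac{1}{11} + \sqrt{-18660} = - \frac{1}{11} + 2 i \sqrt{4665}$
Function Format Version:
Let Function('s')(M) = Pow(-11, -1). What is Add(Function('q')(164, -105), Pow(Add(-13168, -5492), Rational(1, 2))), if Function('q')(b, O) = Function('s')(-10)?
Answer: Add(Rational(-1, 11), Mul(2, I, Pow(4665, Rational(1, 2)))) ≈ Add(-0.090909, Mul(136.60, I))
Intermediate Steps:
Function('s')(M) = Rational(-1, 11)
Function('q')(b, O) = Rational(-1, 11)
Add(Function('q')(164, -105), Pow(Add(-13168, -5492), Rational(1, 2))) = Add(Rational(-1, 11), Pow(Add(-13168, -5492), Rational(1, 2))) = Add(Rational(-1, 11), Pow(-18660, Rational(1, 2))) = Add(Rational(-1, 11), Mul(2, I, Pow(4665, Rational(1, 2))))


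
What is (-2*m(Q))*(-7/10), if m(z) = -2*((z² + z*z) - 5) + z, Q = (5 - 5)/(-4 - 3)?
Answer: 14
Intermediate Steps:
Q = 0 (Q = 0/(-7) = 0*(-⅐) = 0)
m(z) = 10 + z - 4*z² (m(z) = -2*((z² + z²) - 5) + z = -2*(2*z² - 5) + z = -2*(-5 + 2*z²) + z = (10 - 4*z²) + z = 10 + z - 4*z²)
(-2*m(Q))*(-7/10) = (-2*(10 + 0 - 4*0²))*(-7/10) = (-2*(10 + 0 - 4*0))*(-7*⅒) = -2*(10 + 0 + 0)*(-7/10) = -2*10*(-7/10) = -20*(-7/10) = 14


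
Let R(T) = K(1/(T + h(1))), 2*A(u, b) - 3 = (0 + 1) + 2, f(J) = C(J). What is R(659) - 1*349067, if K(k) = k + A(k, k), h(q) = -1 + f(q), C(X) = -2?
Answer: -228985983/656 ≈ -3.4906e+5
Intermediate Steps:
f(J) = -2
A(u, b) = 3 (A(u, b) = 3/2 + ((0 + 1) + 2)/2 = 3/2 + (1 + 2)/2 = 3/2 + (1/2)*3 = 3/2 + 3/2 = 3)
h(q) = -3 (h(q) = -1 - 2 = -3)
K(k) = 3 + k (K(k) = k + 3 = 3 + k)
R(T) = 3 + 1/(-3 + T) (R(T) = 3 + 1/(T - 3) = 3 + 1/(-3 + T))
R(659) - 1*349067 = (-8 + 3*659)/(-3 + 659) - 1*349067 = (-8 + 1977)/656 - 349067 = (1/656)*1969 - 349067 = 1969/656 - 349067 = -228985983/656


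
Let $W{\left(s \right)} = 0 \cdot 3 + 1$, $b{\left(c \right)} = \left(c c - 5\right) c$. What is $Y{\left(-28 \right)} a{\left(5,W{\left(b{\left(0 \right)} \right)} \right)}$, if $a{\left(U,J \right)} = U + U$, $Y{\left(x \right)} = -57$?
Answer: $-570$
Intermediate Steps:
$b{\left(c \right)} = c \left(-5 + c^{2}\right)$ ($b{\left(c \right)} = \left(c^{2} - 5\right) c = \left(-5 + c^{2}\right) c = c \left(-5 + c^{2}\right)$)
$W{\left(s \right)} = 1$ ($W{\left(s \right)} = 0 + 1 = 1$)
$a{\left(U,J \right)} = 2 U$
$Y{\left(-28 \right)} a{\left(5,W{\left(b{\left(0 \right)} \right)} \right)} = - 57 \cdot 2 \cdot 5 = \left(-57\right) 10 = -570$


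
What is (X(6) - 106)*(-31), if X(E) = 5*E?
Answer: 2356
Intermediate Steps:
(X(6) - 106)*(-31) = (5*6 - 106)*(-31) = (30 - 106)*(-31) = -76*(-31) = 2356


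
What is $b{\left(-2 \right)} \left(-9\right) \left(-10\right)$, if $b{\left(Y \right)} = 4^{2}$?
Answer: $1440$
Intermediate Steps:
$b{\left(Y \right)} = 16$
$b{\left(-2 \right)} \left(-9\right) \left(-10\right) = 16 \left(-9\right) \left(-10\right) = \left(-144\right) \left(-10\right) = 1440$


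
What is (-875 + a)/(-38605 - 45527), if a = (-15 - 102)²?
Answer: -6407/42066 ≈ -0.15231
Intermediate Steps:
a = 13689 (a = (-117)² = 13689)
(-875 + a)/(-38605 - 45527) = (-875 + 13689)/(-38605 - 45527) = 12814/(-84132) = 12814*(-1/84132) = -6407/42066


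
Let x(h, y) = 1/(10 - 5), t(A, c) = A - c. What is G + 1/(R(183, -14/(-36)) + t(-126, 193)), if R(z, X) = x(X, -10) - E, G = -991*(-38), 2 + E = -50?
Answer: 50235767/1334 ≈ 37658.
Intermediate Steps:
E = -52 (E = -2 - 50 = -52)
x(h, y) = ⅕ (x(h, y) = 1/5 = ⅕)
G = 37658
R(z, X) = 261/5 (R(z, X) = ⅕ - 1*(-52) = ⅕ + 52 = 261/5)
G + 1/(R(183, -14/(-36)) + t(-126, 193)) = 37658 + 1/(261/5 + (-126 - 1*193)) = 37658 + 1/(261/5 + (-126 - 193)) = 37658 + 1/(261/5 - 319) = 37658 + 1/(-1334/5) = 37658 - 5/1334 = 50235767/1334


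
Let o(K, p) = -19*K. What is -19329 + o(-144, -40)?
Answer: -16593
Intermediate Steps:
-19329 + o(-144, -40) = -19329 - 19*(-144) = -19329 + 2736 = -16593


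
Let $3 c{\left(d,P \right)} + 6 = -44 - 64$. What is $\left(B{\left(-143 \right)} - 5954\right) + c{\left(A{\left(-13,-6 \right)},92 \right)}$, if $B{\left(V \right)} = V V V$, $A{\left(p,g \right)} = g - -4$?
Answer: $-2930199$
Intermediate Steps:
$A{\left(p,g \right)} = 4 + g$ ($A{\left(p,g \right)} = g + 4 = 4 + g$)
$c{\left(d,P \right)} = -38$ ($c{\left(d,P \right)} = -2 + \frac{-44 - 64}{3} = -2 + \frac{1}{3} \left(-108\right) = -2 - 36 = -38$)
$B{\left(V \right)} = V^{3}$ ($B{\left(V \right)} = V^{2} V = V^{3}$)
$\left(B{\left(-143 \right)} - 5954\right) + c{\left(A{\left(-13,-6 \right)},92 \right)} = \left(\left(-143\right)^{3} - 5954\right) - 38 = \left(-2924207 - 5954\right) - 38 = -2930161 - 38 = -2930199$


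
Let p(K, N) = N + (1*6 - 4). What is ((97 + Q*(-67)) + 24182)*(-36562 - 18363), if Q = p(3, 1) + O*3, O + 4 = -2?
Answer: -1388723700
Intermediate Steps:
p(K, N) = 2 + N (p(K, N) = N + (6 - 4) = N + 2 = 2 + N)
O = -6 (O = -4 - 2 = -6)
Q = -15 (Q = (2 + 1) - 6*3 = 3 - 18 = -15)
((97 + Q*(-67)) + 24182)*(-36562 - 18363) = ((97 - 15*(-67)) + 24182)*(-36562 - 18363) = ((97 + 1005) + 24182)*(-54925) = (1102 + 24182)*(-54925) = 25284*(-54925) = -1388723700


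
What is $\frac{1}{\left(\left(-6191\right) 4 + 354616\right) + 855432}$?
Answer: $\frac{1}{1185284} \approx 8.4368 \cdot 10^{-7}$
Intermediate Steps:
$\frac{1}{\left(\left(-6191\right) 4 + 354616\right) + 855432} = \frac{1}{\left(-24764 + 354616\right) + 855432} = \frac{1}{329852 + 855432} = \frac{1}{1185284}$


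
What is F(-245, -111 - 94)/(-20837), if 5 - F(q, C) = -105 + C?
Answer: -315/20837 ≈ -0.015117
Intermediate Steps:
F(q, C) = 110 - C (F(q, C) = 5 - (-105 + C) = 5 + (105 - C) = 110 - C)
F(-245, -111 - 94)/(-20837) = (110 - (-111 - 94))/(-20837) = (110 - 1*(-205))*(-1/20837) = (110 + 205)*(-1/20837) = 315*(-1/20837) = -315/20837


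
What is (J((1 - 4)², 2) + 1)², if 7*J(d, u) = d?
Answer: 256/49 ≈ 5.2245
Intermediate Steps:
J(d, u) = d/7
(J((1 - 4)², 2) + 1)² = ((1 - 4)²/7 + 1)² = ((⅐)*(-3)² + 1)² = ((⅐)*9 + 1)² = (9/7 + 1)² = (16/7)² = 256/49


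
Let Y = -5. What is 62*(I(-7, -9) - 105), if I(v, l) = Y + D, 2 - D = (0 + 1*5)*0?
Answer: -6696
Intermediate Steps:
D = 2 (D = 2 - (0 + 1*5)*0 = 2 - (0 + 5)*0 = 2 - 5*0 = 2 - 1*0 = 2 + 0 = 2)
I(v, l) = -3 (I(v, l) = -5 + 2 = -3)
62*(I(-7, -9) - 105) = 62*(-3 - 105) = 62*(-108) = -6696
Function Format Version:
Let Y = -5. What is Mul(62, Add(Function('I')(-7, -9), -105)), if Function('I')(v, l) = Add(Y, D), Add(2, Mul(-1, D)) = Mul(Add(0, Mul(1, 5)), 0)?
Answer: -6696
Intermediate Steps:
D = 2 (D = Add(2, Mul(-1, Mul(Add(0, Mul(1, 5)), 0))) = Add(2, Mul(-1, Mul(Add(0, 5), 0))) = Add(2, Mul(-1, Mul(5, 0))) = Add(2, Mul(-1, 0)) = Add(2, 0) = 2)
Function('I')(v, l) = -3 (Function('I')(v, l) = Add(-5, 2) = -3)
Mul(62, Add(Function('I')(-7, -9), -105)) = Mul(62, Add(-3, -105)) = Mul(62, -108) = -6696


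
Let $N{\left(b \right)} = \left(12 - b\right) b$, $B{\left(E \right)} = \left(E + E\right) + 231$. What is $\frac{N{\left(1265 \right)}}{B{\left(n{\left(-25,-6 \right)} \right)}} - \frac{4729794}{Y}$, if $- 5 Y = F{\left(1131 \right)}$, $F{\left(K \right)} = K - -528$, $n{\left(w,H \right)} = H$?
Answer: $\frac{849844925}{121107} \approx 7017.3$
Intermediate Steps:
$F{\left(K \right)} = 528 + K$ ($F{\left(K \right)} = K + 528 = 528 + K$)
$Y = - \frac{1659}{5}$ ($Y = - \frac{528 + 1131}{5} = \left(- \frac{1}{5}\right) 1659 = - \frac{1659}{5} \approx -331.8$)
$B{\left(E \right)} = 231 + 2 E$ ($B{\left(E \right)} = 2 E + 231 = 231 + 2 E$)
$N{\left(b \right)} = b \left(12 - b\right)$
$\frac{N{\left(1265 \right)}}{B{\left(n{\left(-25,-6 \right)} \right)}} - \frac{4729794}{Y} = \frac{1265 \left(12 - 1265\right)}{231 + 2 \left(-6\right)} - \frac{4729794}{- \frac{1659}{5}} = \frac{1265 \left(12 - 1265\right)}{231 - 12} - - \frac{7882990}{553} = \frac{1265 \left(-1253\right)}{219} + \frac{7882990}{553} = \left(-1585045\right) \frac{1}{219} + \frac{7882990}{553} = - \frac{1585045}{219} + \frac{7882990}{553} = \frac{849844925}{121107}$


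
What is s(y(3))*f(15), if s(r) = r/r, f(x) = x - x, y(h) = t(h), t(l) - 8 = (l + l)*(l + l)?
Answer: 0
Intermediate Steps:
t(l) = 8 + 4*l² (t(l) = 8 + (l + l)*(l + l) = 8 + (2*l)*(2*l) = 8 + 4*l²)
y(h) = 8 + 4*h²
f(x) = 0
s(r) = 1
s(y(3))*f(15) = 1*0 = 0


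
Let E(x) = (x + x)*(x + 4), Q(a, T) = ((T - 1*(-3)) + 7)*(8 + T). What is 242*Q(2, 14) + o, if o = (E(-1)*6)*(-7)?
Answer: 128028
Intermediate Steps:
Q(a, T) = (8 + T)*(10 + T) (Q(a, T) = ((T + 3) + 7)*(8 + T) = ((3 + T) + 7)*(8 + T) = (10 + T)*(8 + T) = (8 + T)*(10 + T))
E(x) = 2*x*(4 + x) (E(x) = (2*x)*(4 + x) = 2*x*(4 + x))
o = 252 (o = ((2*(-1)*(4 - 1))*6)*(-7) = ((2*(-1)*3)*6)*(-7) = -6*6*(-7) = -36*(-7) = 252)
242*Q(2, 14) + o = 242*(80 + 14² + 18*14) + 252 = 242*(80 + 196 + 252) + 252 = 242*528 + 252 = 127776 + 252 = 128028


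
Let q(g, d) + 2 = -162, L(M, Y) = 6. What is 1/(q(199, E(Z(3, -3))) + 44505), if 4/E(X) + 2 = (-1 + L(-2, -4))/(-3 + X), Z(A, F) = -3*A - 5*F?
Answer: 1/44341 ≈ 2.2553e-5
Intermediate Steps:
Z(A, F) = -5*F - 3*A
E(X) = 4/(-2 + 5/(-3 + X)) (E(X) = 4/(-2 + (-1 + 6)/(-3 + X)) = 4/(-2 + 5/(-3 + X)))
q(g, d) = -164 (q(g, d) = -2 - 162 = -164)
1/(q(199, E(Z(3, -3))) + 44505) = 1/(-164 + 44505) = 1/44341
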